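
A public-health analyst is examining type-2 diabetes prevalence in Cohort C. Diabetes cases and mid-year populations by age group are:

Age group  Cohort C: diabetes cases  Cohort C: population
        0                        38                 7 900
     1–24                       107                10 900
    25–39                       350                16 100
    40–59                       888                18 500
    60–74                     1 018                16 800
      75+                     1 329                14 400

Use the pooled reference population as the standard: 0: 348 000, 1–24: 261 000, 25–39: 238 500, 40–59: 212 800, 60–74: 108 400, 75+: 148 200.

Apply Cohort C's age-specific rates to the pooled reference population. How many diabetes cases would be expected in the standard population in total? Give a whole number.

Age-specific rates per 1 000 for Cohort C: 4.810, 9.817, 21.739, 48.000, 60.595, 92.292.
Expected diabetes cases = Σ (standard pop × age-specific rate ÷ 1 000)
= 348 000×4.810/1 000 + 261 000×9.817/1 000 + 238 500×21.739/1 000 + 212 800×48.000/1 000 + 108 400×60.595/1 000 + 148 200×92.292/1 000
= 1673.92 + 2562.11 + 5184.78 + 10214.40 + 6568.52 + 13677.62 = 39881.37.

39881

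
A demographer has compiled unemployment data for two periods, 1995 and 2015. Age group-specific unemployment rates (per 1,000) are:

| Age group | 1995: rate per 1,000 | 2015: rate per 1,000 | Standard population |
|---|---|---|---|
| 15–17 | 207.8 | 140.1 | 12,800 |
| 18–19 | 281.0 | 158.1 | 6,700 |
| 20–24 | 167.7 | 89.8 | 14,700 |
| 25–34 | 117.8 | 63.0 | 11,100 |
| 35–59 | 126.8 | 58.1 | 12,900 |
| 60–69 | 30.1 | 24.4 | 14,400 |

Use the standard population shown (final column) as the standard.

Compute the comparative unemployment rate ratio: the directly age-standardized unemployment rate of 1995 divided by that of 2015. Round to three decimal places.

Standard total = 72,600; weights = 0.1763, 0.0923, 0.2025, 0.1529, 0.1777, 0.1983.
1995: 0.1763×207.8 + 0.0923×281.0 + 0.2025×167.7 + 0.1529×117.8 + 0.1777×126.8 + 0.1983×30.1 = 143.0368 per 1,000.
2015: 0.1763×140.1 + 0.0923×158.1 + 0.2025×89.8 + 0.1529×63.0 + 0.1777×58.1 + 0.1983×24.4 = 82.2694 per 1,000.
Ratio = 143.0368 ÷ 82.2694 = 1.73864.

1.739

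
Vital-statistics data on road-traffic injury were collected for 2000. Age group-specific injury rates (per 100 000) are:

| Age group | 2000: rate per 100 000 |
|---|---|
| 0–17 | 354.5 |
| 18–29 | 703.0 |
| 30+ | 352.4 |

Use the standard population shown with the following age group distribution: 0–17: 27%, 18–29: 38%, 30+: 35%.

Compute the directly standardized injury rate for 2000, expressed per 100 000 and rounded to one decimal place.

Standard weights: 0.27, 0.38, 0.35.
Standardized rate: 0.2700×354.5 + 0.3800×703.0 + 0.3500×352.4 = 486.1950 per 100 000.

486.2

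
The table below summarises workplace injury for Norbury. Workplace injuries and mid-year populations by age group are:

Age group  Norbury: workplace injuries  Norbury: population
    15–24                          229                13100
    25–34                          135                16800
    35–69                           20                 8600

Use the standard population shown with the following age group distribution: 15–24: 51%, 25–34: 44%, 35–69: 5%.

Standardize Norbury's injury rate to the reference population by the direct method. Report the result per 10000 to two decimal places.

125.67

Age-specific rates per 10000 for Norbury: 174.81, 80.36, 23.26.
Standard weights: 0.51, 0.44, 0.05.
Standardized rate: 0.5100×174.81 + 0.4400×80.36 + 0.0500×23.26 = 125.6726 per 10000.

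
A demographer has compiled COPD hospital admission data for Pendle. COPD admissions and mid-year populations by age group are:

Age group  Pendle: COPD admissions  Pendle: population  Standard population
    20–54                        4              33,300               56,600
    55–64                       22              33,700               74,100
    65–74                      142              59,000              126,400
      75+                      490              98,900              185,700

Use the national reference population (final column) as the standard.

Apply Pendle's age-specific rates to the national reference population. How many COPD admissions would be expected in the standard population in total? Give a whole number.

1279

Age-specific rates per 10,000 for Pendle: 1.20, 6.53, 24.07, 49.54.
Expected COPD admissions = Σ (standard pop × age-specific rate ÷ 10,000)
= 56,600×1.20/10,000 + 74,100×6.53/10,000 + 126,400×24.07/10,000 + 185,700×49.54/10,000
= 6.80 + 48.37 + 304.22 + 920.05 = 1279.44.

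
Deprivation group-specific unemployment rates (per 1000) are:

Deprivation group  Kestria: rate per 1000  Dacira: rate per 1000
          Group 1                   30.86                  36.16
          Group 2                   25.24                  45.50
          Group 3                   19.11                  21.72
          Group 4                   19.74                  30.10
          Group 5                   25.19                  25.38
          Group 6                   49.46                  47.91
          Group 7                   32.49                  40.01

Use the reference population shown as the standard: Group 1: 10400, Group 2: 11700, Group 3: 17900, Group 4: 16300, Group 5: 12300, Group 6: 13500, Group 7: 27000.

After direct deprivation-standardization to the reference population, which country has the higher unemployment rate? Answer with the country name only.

Dacira

Standard total = 109100; weights = 0.0953, 0.1072, 0.1641, 0.1494, 0.1127, 0.1237, 0.2475.
Kestria: 0.0953×30.86 + 0.1072×25.24 + 0.1641×19.11 + 0.1494×19.74 + 0.1127×25.19 + 0.1237×49.46 + 0.2475×32.49 = 28.7338 per 1000.
Dacira: 0.0953×36.16 + 0.1072×45.50 + 0.1641×21.72 + 0.1494×30.10 + 0.1127×25.38 + 0.1237×47.91 + 0.2475×40.01 = 35.0785 per 1000.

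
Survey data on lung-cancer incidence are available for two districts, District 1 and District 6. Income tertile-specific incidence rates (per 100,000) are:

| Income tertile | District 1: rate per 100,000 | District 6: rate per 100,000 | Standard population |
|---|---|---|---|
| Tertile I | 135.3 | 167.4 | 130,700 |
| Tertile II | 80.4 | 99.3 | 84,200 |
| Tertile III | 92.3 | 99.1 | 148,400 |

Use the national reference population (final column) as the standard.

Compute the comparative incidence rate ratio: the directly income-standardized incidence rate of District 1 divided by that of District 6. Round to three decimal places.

Standard total = 363,300; weights = 0.3598, 0.2318, 0.4085.
District 1: 0.3598×135.3 + 0.2318×80.4 + 0.4085×92.3 = 105.0116 per 100,000.
District 6: 0.3598×167.4 + 0.2318×99.3 + 0.4085×99.1 = 123.7178 per 100,000.
Ratio = 105.0116 ÷ 123.7178 = 0.84880.

0.849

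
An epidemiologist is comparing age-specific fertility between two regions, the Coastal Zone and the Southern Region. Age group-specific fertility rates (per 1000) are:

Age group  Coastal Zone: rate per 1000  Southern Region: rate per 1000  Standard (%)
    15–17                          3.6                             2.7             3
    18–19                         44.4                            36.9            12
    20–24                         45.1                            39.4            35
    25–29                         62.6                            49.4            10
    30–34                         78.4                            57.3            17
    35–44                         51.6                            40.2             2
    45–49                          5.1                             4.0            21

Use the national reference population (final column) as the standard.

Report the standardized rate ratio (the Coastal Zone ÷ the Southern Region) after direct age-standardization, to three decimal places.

Standard weights: 0.03, 0.12, 0.35, 0.10, 0.17, 0.02, 0.21.
The Coastal Zone: 0.0300×3.6 + 0.1200×44.4 + 0.3500×45.1 + 0.1000×62.6 + 0.1700×78.4 + 0.0200×51.6 + 0.2100×5.1 = 42.9120 per 1000.
The Southern Region: 0.0300×2.7 + 0.1200×36.9 + 0.3500×39.4 + 0.1000×49.4 + 0.1700×57.3 + 0.0200×40.2 + 0.2100×4.0 = 34.6240 per 1000.
Ratio = 42.9120 ÷ 34.6240 = 1.23937.

1.239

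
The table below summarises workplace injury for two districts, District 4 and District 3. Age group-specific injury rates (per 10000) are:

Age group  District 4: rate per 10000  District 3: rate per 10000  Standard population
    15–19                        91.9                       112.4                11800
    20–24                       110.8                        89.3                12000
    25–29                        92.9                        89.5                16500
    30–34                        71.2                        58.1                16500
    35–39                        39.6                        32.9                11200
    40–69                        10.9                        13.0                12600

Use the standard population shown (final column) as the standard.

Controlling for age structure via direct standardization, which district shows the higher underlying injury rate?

District 4

Standard total = 80600; weights = 0.1464, 0.1489, 0.2047, 0.2047, 0.1390, 0.1563.
District 4: 0.1464×91.9 + 0.1489×110.8 + 0.2047×92.9 + 0.2047×71.2 + 0.1390×39.6 + 0.1563×10.9 = 70.7510 per 10000.
District 3: 0.1464×112.4 + 0.1489×89.3 + 0.2047×89.5 + 0.2047×58.1 + 0.1390×32.9 + 0.1563×13.0 = 66.5707 per 10000.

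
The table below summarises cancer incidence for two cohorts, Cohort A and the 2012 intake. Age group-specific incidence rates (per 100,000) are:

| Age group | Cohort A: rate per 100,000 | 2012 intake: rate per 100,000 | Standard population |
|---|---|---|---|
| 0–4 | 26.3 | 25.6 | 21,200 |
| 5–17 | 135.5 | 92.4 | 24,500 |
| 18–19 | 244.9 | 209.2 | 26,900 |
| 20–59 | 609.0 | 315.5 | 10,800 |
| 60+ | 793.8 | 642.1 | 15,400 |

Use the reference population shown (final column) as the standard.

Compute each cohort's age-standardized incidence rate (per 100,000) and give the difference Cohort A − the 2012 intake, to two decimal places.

76.29

Standard total = 98,800; weights = 0.2146, 0.2480, 0.2723, 0.1093, 0.1559.
Cohort A: 0.2146×26.3 + 0.2480×135.5 + 0.2723×244.9 + 0.1093×609.0 + 0.1559×793.8 = 296.2231 per 100,000.
The 2012 intake: 0.2146×25.6 + 0.2480×92.4 + 0.2723×209.2 + 0.1093×315.5 + 0.1559×642.1 = 219.9366 per 100,000.
Difference = 296.2231 − 219.9366 = 76.2864.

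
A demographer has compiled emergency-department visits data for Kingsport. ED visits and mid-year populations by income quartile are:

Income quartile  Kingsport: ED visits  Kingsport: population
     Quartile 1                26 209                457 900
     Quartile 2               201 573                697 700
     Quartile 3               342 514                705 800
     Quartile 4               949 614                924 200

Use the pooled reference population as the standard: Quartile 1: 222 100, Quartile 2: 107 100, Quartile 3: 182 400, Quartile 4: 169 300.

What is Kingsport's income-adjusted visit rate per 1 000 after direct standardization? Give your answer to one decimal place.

449.6

Income-specific rates per 1 000 for Kingsport: 57.237, 288.911, 485.285, 1027.498.
Standard total = 680 900; weights = 0.3262, 0.1573, 0.2679, 0.2486.
Standardized rate: 0.3262×57.237 + 0.1573×288.911 + 0.2679×485.285 + 0.2486×1027.498 = 449.5905 per 1 000.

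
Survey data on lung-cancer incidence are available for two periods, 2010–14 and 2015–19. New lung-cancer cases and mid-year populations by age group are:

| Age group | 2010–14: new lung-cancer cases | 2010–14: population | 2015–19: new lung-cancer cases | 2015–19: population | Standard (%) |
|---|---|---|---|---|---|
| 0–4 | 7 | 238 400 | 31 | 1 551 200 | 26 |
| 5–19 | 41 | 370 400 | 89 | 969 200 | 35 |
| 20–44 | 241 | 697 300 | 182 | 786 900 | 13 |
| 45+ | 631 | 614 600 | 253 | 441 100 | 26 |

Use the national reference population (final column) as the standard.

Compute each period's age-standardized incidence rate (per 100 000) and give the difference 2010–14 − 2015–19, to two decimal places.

Age-specific rates per 100 000 for 2010–14: 2.94, 11.07, 34.56, 102.67.
For 2015–19: 2.00, 9.18, 23.13, 57.36.
Standard weights: 0.26, 0.35, 0.13, 0.26.
2010–14: 0.2600×2.94 + 0.3500×11.07 + 0.1300×34.56 + 0.2600×102.67 = 35.8244 per 100 000.
2015–19: 0.2600×2.00 + 0.3500×9.18 + 0.1300×23.13 + 0.2600×57.36 = 21.6530 per 100 000.
Difference = 35.8244 − 21.6530 = 14.1714.

14.17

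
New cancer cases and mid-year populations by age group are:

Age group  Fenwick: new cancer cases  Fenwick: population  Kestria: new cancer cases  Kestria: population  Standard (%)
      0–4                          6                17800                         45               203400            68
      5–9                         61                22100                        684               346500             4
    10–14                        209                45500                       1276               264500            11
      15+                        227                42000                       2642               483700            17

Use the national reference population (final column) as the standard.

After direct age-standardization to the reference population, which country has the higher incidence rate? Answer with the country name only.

Age-specific rates per 100000 for Fenwick: 33.71, 276.02, 459.34, 540.48.
For Kestria: 22.12, 197.40, 482.42, 546.21.
Standard weights: 0.68, 0.04, 0.11, 0.17.
Fenwick: 0.6800×33.71 + 0.0400×276.02 + 0.1100×459.34 + 0.1700×540.48 = 176.3705 per 100000.
Kestria: 0.6800×22.12 + 0.0400×197.40 + 0.1100×482.42 + 0.1700×546.21 = 168.8616 per 100000.

Fenwick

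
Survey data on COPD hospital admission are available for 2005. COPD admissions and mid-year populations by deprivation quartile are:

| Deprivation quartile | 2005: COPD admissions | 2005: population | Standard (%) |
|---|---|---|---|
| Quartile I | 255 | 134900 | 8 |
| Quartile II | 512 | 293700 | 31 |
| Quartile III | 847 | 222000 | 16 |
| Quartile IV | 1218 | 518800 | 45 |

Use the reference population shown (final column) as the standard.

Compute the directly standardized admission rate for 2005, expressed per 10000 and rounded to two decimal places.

23.59

Deprivation-specific rates per 10000 for 2005: 18.90, 17.43, 38.15, 23.48.
Standard weights: 0.08, 0.31, 0.16, 0.45.
Standardized rate: 0.0800×18.90 + 0.3100×17.43 + 0.1600×38.15 + 0.4500×23.48 = 23.5857 per 10000.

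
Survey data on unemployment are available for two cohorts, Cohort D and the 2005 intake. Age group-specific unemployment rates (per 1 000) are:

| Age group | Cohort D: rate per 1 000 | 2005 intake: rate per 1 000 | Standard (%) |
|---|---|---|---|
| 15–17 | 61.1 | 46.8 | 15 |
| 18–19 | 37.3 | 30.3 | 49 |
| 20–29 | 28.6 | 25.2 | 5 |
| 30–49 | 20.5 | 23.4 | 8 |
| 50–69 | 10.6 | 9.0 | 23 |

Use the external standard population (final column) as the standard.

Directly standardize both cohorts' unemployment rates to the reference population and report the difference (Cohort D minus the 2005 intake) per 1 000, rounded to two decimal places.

Standard weights: 0.15, 0.49, 0.05, 0.08, 0.23.
Cohort D: 0.1500×61.1 + 0.4900×37.3 + 0.0500×28.6 + 0.0800×20.5 + 0.2300×10.6 = 32.9500 per 1 000.
The 2005 intake: 0.1500×46.8 + 0.4900×30.3 + 0.0500×25.2 + 0.0800×23.4 + 0.2300×9.0 = 27.0690 per 1 000.
Difference = 32.9500 − 27.0690 = 5.8810.

5.88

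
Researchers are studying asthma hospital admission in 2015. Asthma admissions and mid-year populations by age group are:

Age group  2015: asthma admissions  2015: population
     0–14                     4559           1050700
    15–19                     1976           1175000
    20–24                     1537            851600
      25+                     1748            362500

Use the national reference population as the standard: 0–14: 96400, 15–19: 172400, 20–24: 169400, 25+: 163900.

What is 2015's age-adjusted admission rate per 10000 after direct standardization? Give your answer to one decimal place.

Age-specific rates per 10000 for 2015: 43.39, 16.82, 18.05, 48.22.
Standard total = 602100; weights = 0.1601, 0.2863, 0.2813, 0.2722.
Standardized rate: 0.1601×43.39 + 0.2863×16.82 + 0.2813×18.05 + 0.2722×48.22 = 29.9665 per 10000.

30.0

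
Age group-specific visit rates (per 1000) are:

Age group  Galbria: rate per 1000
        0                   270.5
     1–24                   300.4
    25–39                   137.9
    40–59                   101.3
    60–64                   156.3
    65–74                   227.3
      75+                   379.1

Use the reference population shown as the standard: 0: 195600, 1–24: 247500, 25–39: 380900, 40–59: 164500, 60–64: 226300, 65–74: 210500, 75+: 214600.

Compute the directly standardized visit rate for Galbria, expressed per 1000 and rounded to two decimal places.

220.15

Standard total = 1639900; weights = 0.1193, 0.1509, 0.2323, 0.1003, 0.1380, 0.1284, 0.1309.
Standardized rate: 0.1193×270.5 + 0.1509×300.4 + 0.2323×137.9 + 0.1003×101.3 + 0.1380×156.3 + 0.1284×227.3 + 0.1309×379.1 = 220.1482 per 1000.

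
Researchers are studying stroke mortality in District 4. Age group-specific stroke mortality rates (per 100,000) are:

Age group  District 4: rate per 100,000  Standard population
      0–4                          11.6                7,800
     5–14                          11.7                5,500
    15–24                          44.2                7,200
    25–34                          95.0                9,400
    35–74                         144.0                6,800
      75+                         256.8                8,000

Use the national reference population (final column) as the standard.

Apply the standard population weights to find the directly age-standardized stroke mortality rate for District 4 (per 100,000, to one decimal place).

Standard total = 44,700; weights = 0.1745, 0.1230, 0.1611, 0.2103, 0.1521, 0.1790.
Standardized rate: 0.1745×11.6 + 0.1230×11.7 + 0.1611×44.2 + 0.2103×95.0 + 0.1521×144.0 + 0.1790×256.8 = 98.4266 per 100,000.

98.4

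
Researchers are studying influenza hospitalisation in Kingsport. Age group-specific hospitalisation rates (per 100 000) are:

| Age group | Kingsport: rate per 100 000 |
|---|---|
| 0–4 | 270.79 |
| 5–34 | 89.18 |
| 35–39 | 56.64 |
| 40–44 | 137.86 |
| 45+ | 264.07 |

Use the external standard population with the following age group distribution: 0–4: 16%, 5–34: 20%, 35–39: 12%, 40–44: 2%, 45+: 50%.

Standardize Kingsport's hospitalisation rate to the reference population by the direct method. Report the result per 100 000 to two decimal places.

202.75

Standard weights: 0.16, 0.20, 0.12, 0.02, 0.50.
Standardized rate: 0.1600×270.79 + 0.2000×89.18 + 0.1200×56.64 + 0.0200×137.86 + 0.5000×264.07 = 202.7514 per 100 000.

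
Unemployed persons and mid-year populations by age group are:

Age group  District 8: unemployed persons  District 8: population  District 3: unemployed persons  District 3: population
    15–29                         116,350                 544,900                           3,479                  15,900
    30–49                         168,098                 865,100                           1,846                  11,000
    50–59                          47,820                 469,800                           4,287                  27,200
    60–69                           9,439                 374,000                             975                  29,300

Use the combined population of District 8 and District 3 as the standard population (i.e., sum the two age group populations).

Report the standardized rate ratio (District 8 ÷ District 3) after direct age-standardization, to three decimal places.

Age-specific rates per 1,000 for District 8: 213.525, 194.310, 101.788, 25.238.
For District 3: 218.805, 167.818, 157.610, 33.276.
Combined standard total = 2,337,200; weights = 0.2399, 0.3749, 0.2126, 0.1726.
District 8: 0.2399×213.525 + 0.3749×194.310 + 0.2126×101.788 + 0.1726×25.238 = 150.0717 per 1,000.
District 3: 0.2399×218.805 + 0.3749×167.818 + 0.2126×157.610 + 0.1726×33.276 = 154.6654 per 1,000.
Ratio = 150.0717 ÷ 154.6654 = 0.97030.

0.970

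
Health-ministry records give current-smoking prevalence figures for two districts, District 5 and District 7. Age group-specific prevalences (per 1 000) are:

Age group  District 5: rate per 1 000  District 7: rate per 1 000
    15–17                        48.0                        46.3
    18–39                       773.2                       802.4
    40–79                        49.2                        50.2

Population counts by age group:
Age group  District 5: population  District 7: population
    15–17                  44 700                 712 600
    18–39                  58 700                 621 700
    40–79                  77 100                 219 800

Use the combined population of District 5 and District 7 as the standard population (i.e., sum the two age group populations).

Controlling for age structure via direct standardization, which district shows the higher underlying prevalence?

District 7

Combined standard total = 1 734 600; weights = 0.4366, 0.3923, 0.1712.
District 5: 0.4366×48.0 + 0.3923×773.2 + 0.1712×49.2 = 332.6664 per 1 000.
District 7: 0.4366×46.3 + 0.3923×802.4 + 0.1712×50.2 = 343.5491 per 1 000.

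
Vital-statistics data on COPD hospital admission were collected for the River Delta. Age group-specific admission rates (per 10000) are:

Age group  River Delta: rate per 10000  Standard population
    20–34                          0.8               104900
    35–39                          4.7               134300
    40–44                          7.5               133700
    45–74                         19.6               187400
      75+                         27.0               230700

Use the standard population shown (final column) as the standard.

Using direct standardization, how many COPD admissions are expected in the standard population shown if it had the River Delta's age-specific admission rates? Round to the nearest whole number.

1162

Expected COPD admissions = Σ (standard pop × age-specific rate ÷ 10000)
= 104900×0.8/10000 + 134300×4.7/10000 + 133700×7.5/10000 + 187400×19.6/10000 + 230700×27.0/10000
= 8.39 + 63.12 + 100.28 + 367.30 + 622.89 = 1161.98.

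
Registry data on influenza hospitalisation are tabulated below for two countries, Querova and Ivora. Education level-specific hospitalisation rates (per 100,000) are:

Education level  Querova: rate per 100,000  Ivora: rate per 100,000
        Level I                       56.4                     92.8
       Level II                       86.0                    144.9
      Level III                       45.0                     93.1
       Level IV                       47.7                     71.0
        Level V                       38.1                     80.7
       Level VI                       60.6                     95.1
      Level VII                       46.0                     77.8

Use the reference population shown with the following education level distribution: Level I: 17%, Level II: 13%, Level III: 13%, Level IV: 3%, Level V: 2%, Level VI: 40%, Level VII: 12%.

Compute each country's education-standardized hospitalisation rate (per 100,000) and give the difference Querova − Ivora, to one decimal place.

Standard weights: 0.17, 0.13, 0.13, 0.03, 0.02, 0.40, 0.12.
Querova: 0.1700×56.4 + 0.1300×86.0 + 0.1300×45.0 + 0.0300×47.7 + 0.0200×38.1 + 0.4000×60.6 + 0.1200×46.0 = 58.5710 per 100,000.
Ivora: 0.1700×92.8 + 0.1300×144.9 + 0.1300×93.1 + 0.0300×71.0 + 0.0200×80.7 + 0.4000×95.1 + 0.1200×77.8 = 97.8360 per 100,000.
Difference = 58.5710 − 97.8360 = -39.2650.

-39.3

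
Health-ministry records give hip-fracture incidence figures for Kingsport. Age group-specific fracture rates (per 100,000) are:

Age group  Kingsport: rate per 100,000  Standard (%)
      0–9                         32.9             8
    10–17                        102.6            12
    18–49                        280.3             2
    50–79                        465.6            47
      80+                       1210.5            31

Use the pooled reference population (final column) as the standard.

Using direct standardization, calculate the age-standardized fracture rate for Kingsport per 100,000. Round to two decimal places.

614.64

Standard weights: 0.08, 0.12, 0.02, 0.47, 0.31.
Standardized rate: 0.0800×32.9 + 0.1200×102.6 + 0.0200×280.3 + 0.4700×465.6 + 0.3100×1210.5 = 614.6370 per 100,000.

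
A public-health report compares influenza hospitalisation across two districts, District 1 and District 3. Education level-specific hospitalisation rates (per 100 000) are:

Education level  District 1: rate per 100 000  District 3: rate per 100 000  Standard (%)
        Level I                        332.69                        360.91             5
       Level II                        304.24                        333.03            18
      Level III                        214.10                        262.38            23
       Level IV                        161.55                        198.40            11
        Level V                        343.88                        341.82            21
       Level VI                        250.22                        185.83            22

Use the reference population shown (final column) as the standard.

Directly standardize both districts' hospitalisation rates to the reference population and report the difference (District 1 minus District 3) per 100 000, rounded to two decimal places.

Standard weights: 0.05, 0.18, 0.23, 0.11, 0.21, 0.22.
District 1: 0.0500×332.69 + 0.1800×304.24 + 0.2300×214.10 + 0.1100×161.55 + 0.2100×343.88 + 0.2200×250.22 = 265.6744 per 100 000.
District 3: 0.0500×360.91 + 0.1800×333.03 + 0.2300×262.38 + 0.1100×198.40 + 0.2100×341.82 + 0.2200×185.83 = 272.8271 per 100 000.
Difference = 265.6744 − 272.8271 = -7.1527.

-7.15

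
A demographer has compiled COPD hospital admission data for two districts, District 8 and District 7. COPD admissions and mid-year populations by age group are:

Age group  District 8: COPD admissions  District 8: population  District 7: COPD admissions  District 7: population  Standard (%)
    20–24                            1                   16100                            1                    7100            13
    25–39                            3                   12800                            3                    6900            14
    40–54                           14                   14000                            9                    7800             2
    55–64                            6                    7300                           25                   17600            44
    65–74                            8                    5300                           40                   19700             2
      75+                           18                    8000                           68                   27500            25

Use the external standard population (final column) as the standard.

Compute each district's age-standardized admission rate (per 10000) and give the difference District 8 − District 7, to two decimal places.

Age-specific rates per 10000 for District 8: 0.62, 2.34, 10.00, 8.22, 15.09, 22.50.
For District 7: 1.41, 4.35, 11.54, 14.20, 20.30, 24.73.
Standard weights: 0.13, 0.14, 0.02, 0.44, 0.02, 0.25.
District 8: 0.1300×0.62 + 0.1400×2.34 + 0.0200×10.00 + 0.4400×8.22 + 0.0200×15.09 + 0.2500×22.50 = 10.1522 per 10000.
District 7: 0.1300×1.41 + 0.1400×4.35 + 0.0200×11.54 + 0.4400×14.20 + 0.0200×20.30 + 0.2500×24.73 = 13.8605 per 10000.
Difference = 10.1522 − 13.8605 = -3.7083.

-3.71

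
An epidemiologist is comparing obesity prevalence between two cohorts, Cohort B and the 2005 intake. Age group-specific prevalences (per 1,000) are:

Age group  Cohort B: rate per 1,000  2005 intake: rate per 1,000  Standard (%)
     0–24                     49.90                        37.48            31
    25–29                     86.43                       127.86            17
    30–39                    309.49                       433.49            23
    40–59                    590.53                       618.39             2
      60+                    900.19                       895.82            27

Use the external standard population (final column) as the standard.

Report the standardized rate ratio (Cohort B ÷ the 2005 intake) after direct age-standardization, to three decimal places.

0.920

Standard weights: 0.31, 0.17, 0.23, 0.02, 0.27.
Cohort B: 0.3100×49.90 + 0.1700×86.43 + 0.2300×309.49 + 0.0200×590.53 + 0.2700×900.19 = 356.2067 per 1,000.
The 2005 intake: 0.3100×37.48 + 0.1700×127.86 + 0.2300×433.49 + 0.0200×618.39 + 0.2700×895.82 = 387.2969 per 1,000.
Ratio = 356.2067 ÷ 387.2969 = 0.91973.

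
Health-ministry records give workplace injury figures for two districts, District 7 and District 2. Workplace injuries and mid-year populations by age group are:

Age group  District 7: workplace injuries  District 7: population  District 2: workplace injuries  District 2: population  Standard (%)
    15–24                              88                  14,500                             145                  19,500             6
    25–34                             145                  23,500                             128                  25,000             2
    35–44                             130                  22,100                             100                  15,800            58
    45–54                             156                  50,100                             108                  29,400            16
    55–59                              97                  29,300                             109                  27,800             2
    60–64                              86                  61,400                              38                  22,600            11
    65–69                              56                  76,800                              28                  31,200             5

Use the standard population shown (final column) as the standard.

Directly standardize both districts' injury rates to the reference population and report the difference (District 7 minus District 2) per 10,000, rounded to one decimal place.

-4.6

Age-specific rates per 10,000 for District 7: 60.69, 61.70, 58.82, 31.14, 33.11, 14.01, 7.29.
For District 2: 74.36, 51.20, 63.29, 36.73, 39.21, 16.81, 8.97.
Standard weights: 0.06, 0.02, 0.58, 0.16, 0.02, 0.11, 0.05.
District 7: 0.0600×60.69 + 0.0200×61.70 + 0.5800×58.82 + 0.1600×31.14 + 0.0200×33.11 + 0.1100×14.01 + 0.0500×7.29 = 46.5425 per 10,000.
District 2: 0.0600×74.36 + 0.0200×51.20 + 0.5800×63.29 + 0.1600×36.73 + 0.0200×39.21 + 0.1100×16.81 + 0.0500×8.97 = 51.1544 per 10,000.
Difference = 46.5425 − 51.1544 = -4.6119.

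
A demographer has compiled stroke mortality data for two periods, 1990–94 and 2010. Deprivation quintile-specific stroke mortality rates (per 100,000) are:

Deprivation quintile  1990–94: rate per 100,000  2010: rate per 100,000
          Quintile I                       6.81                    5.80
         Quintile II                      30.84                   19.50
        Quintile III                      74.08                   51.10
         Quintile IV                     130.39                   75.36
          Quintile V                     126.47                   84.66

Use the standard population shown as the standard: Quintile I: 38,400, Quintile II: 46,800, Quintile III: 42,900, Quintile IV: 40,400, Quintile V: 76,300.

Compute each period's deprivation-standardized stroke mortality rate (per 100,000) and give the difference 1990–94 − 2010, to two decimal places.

28.47

Standard total = 244,800; weights = 0.1569, 0.1912, 0.1752, 0.1650, 0.3117.
1990–94: 0.1569×6.81 + 0.1912×30.84 + 0.1752×74.08 + 0.1650×130.39 + 0.3117×126.47 = 80.8834 per 100,000.
2010: 0.1569×5.80 + 0.1912×19.50 + 0.1752×51.10 + 0.1650×75.36 + 0.3117×84.66 = 52.4167 per 100,000.
Difference = 80.8834 − 52.4167 = 28.4667.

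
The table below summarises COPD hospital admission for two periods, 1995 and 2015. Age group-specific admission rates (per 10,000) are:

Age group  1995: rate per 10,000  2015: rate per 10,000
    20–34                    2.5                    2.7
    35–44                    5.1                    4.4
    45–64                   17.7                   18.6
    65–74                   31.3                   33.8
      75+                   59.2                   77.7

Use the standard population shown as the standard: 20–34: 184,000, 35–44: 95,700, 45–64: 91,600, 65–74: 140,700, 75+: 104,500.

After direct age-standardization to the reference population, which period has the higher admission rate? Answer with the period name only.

2015

Standard total = 616,500; weights = 0.2985, 0.1552, 0.1486, 0.2282, 0.1695.
1995: 0.2985×2.5 + 0.1552×5.1 + 0.1486×17.7 + 0.2282×31.3 + 0.1695×59.2 = 21.3458 per 10,000.
2015: 0.2985×2.7 + 0.1552×4.4 + 0.1486×18.6 + 0.2282×33.8 + 0.1695×77.7 = 25.1370 per 10,000.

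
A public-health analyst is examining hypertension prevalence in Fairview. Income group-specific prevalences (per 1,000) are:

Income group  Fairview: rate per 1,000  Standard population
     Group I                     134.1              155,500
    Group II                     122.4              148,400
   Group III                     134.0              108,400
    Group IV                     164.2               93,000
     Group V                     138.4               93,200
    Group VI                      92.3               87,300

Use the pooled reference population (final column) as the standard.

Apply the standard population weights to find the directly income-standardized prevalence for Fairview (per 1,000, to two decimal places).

Standard total = 685,800; weights = 0.2267, 0.2164, 0.1581, 0.1356, 0.1359, 0.1273.
Standardized rate: 0.2267×134.1 + 0.2164×122.4 + 0.1581×134.0 + 0.1356×164.2 + 0.1359×138.4 + 0.1273×92.3 = 130.8976 per 1,000.

130.90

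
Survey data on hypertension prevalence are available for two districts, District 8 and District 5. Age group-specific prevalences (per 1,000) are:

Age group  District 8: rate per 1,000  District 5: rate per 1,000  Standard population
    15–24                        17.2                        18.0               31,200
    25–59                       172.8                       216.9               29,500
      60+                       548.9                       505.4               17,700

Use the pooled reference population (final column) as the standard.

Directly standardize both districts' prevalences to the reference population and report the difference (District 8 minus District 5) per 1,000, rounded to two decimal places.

Standard total = 78,400; weights = 0.3980, 0.3763, 0.2258.
District 8: 0.3980×17.2 + 0.3763×172.8 + 0.2258×548.9 = 195.7879 per 1,000.
District 5: 0.3980×18.0 + 0.3763×216.9 + 0.2258×505.4 = 202.8792 per 1,000.
Difference = 195.7879 − 202.8792 = -7.0913.

-7.09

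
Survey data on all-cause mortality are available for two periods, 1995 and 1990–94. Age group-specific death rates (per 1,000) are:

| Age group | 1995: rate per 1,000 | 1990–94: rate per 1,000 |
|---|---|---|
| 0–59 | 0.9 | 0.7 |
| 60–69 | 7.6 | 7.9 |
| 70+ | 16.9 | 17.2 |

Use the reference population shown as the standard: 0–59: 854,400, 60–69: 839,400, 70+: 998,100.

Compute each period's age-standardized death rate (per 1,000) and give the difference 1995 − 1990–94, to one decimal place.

-0.1

Standard total = 2,691,900; weights = 0.3174, 0.3118, 0.3708.
1995: 0.3174×0.9 + 0.3118×7.6 + 0.3708×16.9 = 8.9217 per 1,000.
1990–94: 0.3174×0.7 + 0.3118×7.9 + 0.3708×17.2 = 9.0630 per 1,000.
Difference = 8.9217 − 9.0630 = -0.1413.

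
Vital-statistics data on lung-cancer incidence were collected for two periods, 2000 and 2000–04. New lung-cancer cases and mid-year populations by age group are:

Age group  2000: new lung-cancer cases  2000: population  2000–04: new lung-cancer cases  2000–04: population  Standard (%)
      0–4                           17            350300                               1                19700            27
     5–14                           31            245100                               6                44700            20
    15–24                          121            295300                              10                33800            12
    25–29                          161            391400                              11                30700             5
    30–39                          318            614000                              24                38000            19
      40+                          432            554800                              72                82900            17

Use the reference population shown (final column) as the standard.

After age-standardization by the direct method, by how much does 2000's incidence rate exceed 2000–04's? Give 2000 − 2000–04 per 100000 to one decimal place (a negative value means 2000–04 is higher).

Age-specific rates per 100000 for 2000: 4.85, 12.65, 40.98, 41.13, 51.79, 77.87.
For 2000–04: 5.08, 13.42, 29.59, 35.83, 63.16, 86.85.
Standard weights: 0.27, 0.20, 0.12, 0.05, 0.19, 0.17.
2000: 0.2700×4.85 + 0.2000×12.65 + 0.1200×40.98 + 0.0500×41.13 + 0.1900×51.79 + 0.1700×77.87 = 33.8912 per 100000.
2000–04: 0.2700×5.08 + 0.2000×13.42 + 0.1200×29.59 + 0.0500×35.83 + 0.1900×63.16 + 0.1700×86.85 = 36.1617 per 100000.
Difference = 33.8912 − 36.1617 = -2.2705.

-2.3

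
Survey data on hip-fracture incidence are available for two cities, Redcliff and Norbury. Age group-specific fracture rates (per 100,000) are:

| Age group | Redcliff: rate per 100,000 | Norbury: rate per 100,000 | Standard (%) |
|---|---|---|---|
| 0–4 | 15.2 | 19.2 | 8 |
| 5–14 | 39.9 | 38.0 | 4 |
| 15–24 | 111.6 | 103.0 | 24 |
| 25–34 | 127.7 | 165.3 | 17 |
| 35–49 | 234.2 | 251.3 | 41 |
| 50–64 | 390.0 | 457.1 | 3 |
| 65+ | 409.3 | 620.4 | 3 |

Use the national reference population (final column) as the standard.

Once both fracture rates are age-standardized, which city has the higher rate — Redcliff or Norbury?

Norbury

Standard weights: 0.08, 0.04, 0.24, 0.17, 0.41, 0.03, 0.03.
Redcliff: 0.0800×15.2 + 0.0400×39.9 + 0.2400×111.6 + 0.1700×127.7 + 0.4100×234.2 + 0.0300×390.0 + 0.0300×409.3 = 171.3060 per 100,000.
Norbury: 0.0800×19.2 + 0.0400×38.0 + 0.2400×103.0 + 0.1700×165.3 + 0.4100×251.3 + 0.0300×457.1 + 0.0300×620.4 = 191.2350 per 100,000.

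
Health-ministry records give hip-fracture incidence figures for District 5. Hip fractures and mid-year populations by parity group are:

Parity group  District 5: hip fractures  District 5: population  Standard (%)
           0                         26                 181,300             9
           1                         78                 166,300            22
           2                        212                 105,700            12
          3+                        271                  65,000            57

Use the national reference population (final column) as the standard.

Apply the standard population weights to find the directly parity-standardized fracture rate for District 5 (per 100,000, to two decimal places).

273.32

Parity-specific rates per 100,000 for District 5: 14.34, 46.90, 200.57, 416.92.
Standard weights: 0.09, 0.22, 0.12, 0.57.
Standardized rate: 0.0900×14.34 + 0.2200×46.90 + 0.1200×200.57 + 0.5700×416.92 = 273.3237 per 100,000.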